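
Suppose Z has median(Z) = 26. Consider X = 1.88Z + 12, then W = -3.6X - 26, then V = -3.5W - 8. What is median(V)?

median(X) = 1.88·26 + 12 = 60.88.
median(W) = (-3.6)·60.88 + (-26) = -245.168.
median(V) = (-3.5)·(-245.168) + (-8) = 850.088.

median(V) = 850.088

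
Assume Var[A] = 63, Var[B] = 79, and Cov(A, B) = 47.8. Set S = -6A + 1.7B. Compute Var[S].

Var[S] = 1521.19

Var[S] = a²·Var[A] + b²·Var[B] + 2ab·Cov(A, B) with a = -6, b = 1.7.
= (-6)²·63 + 1.7²·79 + 2·(-6)·1.7·47.8
= 2268 + 228.31 + (-975.12) = 1521.19.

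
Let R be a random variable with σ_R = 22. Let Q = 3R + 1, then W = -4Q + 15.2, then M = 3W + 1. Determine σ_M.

σ_Q = |3|·22 = 66.
σ_W = |-4|·66 = 264.
σ_M = |3|·264 = 792.

σ_M = 792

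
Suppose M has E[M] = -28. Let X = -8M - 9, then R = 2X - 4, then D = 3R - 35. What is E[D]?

E[X] = (-8)·(-28) + (-9) = 215.
E[R] = 2·215 + (-4) = 426.
E[D] = 3·426 + (-35) = 1243.

E[D] = 1243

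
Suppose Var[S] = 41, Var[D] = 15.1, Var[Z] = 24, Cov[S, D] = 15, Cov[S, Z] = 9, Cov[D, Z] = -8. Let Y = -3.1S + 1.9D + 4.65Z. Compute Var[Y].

Var[Y] = 389.931

Var[Y] = a²·Var[S] + b²·Var[D] + c²·Var[Z] + 2ab·Cov[S, D] + 2ac·Cov[S, Z] + 2bc·Cov[D, Z], with a = -3.1, b = 1.9, c = 4.65.
= 394.01 + 54.511 + 518.94 + (-176.7) + (-259.47) + (-141.36)
= 389.931.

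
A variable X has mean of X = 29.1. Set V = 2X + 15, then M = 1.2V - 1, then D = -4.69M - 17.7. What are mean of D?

mean of D = -424.9796

mean of V = 2·29.1 + 15 = 73.2.
mean of M = 1.2·73.2 + (-1) = 86.84.
mean of D = (-4.69)·86.84 + (-17.7) = -424.9796.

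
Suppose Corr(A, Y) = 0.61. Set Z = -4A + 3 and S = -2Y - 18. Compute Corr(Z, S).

Linear rescalings preserve correlation up to sign; here the slopes -4 and -2 have the same sign, so Corr(Z, S) = Corr(A, Y) = 0.61.

Corr(Z, S) = 0.61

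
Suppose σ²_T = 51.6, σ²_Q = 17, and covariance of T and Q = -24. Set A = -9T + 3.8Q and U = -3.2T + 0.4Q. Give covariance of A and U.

covariance of A and U = 1890.16

By bilinearity, covariance of A and U = ac·σ²_T + bd·σ²_Q + (ad+bc)·covariance of T and Q, with a=-9, b=3.8, c=-3.2, d=0.4.
ac·σ²_T = (-9)·(-3.2)·51.6 = 1486.08
bd·σ²_Q = 3.8·0.4·17 = 25.84
(ad+bc)·covariance of T and Q = (-15.76)·(-24) = 378.24
covariance of A and U = 1486.08 + 25.84 + 378.24 = 1890.16.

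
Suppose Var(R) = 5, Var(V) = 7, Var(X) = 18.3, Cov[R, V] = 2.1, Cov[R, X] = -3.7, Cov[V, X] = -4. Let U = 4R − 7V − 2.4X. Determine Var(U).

Var(U) = a²·Var(R) + b²·Var(V) + c²·Var(X) + 2ab·Cov[R, V] + 2ac·Cov[R, X] + 2bc·Cov[V, X], with a = 4, b = -7, c = -2.4.
= 80 + 343 + 105.408 + (-117.6) + 71.04 + (-134.4)
= 347.448.

Var(U) = 347.448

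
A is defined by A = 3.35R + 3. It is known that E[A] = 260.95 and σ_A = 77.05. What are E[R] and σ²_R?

From A = 3.35R + 3: E[A] = a·E[R] + b, so E[R] = (E[A] − b)/a = (260.95 − 3)/3.35 = 77.
σ²_A = 77.05² = 5936.7025.
σ²_A = a²·σ²_R, so σ²_R = 5936.7025/3.35² = 529.

E[R] = 77, σ²_R = 529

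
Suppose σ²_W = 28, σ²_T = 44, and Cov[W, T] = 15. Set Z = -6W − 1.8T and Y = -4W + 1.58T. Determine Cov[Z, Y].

By bilinearity, Cov[Z, Y] = ac·σ²_W + bd·σ²_T + (ad+bc)·Cov[W, T], with a=-6, b=-1.8, c=-4, d=1.58.
ac·σ²_W = (-6)·(-4)·28 = 672
bd·σ²_T = (-1.8)·1.58·44 = -125.136
(ad+bc)·Cov[W, T] = (-2.28)·15 = -34.2
Cov[Z, Y] = 672 + (-125.136) + (-34.2) = 512.664.

Cov[Z, Y] = 512.664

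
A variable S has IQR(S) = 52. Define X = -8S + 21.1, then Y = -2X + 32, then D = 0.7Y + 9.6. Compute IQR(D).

IQR(X) = |-8|·52 = 416.
IQR(Y) = |-2|·416 = 832.
IQR(D) = |0.7|·832 = 582.4.

IQR(D) = 582.4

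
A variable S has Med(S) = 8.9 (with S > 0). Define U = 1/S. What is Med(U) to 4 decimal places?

1/S is monotone on this domain, so Med(U) = 1/(8.9) ≈ 0.1124.

Med(U) = 0.1124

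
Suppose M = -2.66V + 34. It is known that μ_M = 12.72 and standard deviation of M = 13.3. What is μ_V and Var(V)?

From M = -2.66V + 34: μ_M = a·μ_V + b, so μ_V = (μ_M − b)/a = (12.72 − 34)/(-2.66) = 8.
Var(M) = 13.3² = 176.89.
Var(M) = a²·Var(V), so Var(V) = 176.89/(-2.66)² = 25.

μ_V = 8, Var(V) = 25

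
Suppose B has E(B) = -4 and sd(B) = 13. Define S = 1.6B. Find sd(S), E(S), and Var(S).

sd(S) = 20.8, E(S) = -6.4, Var(S) = 432.64

S = 1.6B is linear with a = 1.6, b = 0.
sd(S) = |a|·sd(B) = |1.6|·13 = 20.8.
E(S) = a·E(B) + b = 1.6·(-4) = -6.4.
Var(B) = 13² = 169.
Var(S) = a²·Var(B) = 1.6²·169 = 432.64.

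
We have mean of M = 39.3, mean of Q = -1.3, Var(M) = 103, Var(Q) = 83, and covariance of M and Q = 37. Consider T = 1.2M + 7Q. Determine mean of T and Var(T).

mean of T = 1.2·mean of M + 7·mean of Q = 1.2·39.3 + 7·(-1.3) = 38.06.
Var(T) = a²·Var(M) + b²·Var(Q) + 2ab·covariance of M and Q with a = 1.2, b = 7.
= 1.2²·103 + 7²·83 + 2·1.2·7·37
= 148.32 + 4067 + 621.6 = 4836.92.

mean of T = 38.06, Var(T) = 4836.92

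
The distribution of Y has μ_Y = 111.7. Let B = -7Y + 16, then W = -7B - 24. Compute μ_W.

μ_B = (-7)·111.7 + 16 = -765.9.
μ_W = (-7)·(-765.9) + (-24) = 5337.3.

μ_W = 5337.3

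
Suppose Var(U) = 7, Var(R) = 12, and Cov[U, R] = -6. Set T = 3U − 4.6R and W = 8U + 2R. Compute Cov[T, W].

Cov[T, W] = 242.4

By bilinearity, Cov[T, W] = ac·Var(U) + bd·Var(R) + (ad+bc)·Cov[U, R], with a=3, b=-4.6, c=8, d=2.
ac·Var(U) = 3·8·7 = 168
bd·Var(R) = (-4.6)·2·12 = -110.4
(ad+bc)·Cov[U, R] = (-30.8)·(-6) = 184.8
Cov[T, W] = 168 + (-110.4) + 184.8 = 242.4.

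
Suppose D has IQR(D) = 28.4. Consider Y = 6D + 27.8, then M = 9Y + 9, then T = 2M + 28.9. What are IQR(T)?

IQR(Y) = |6|·28.4 = 170.4.
IQR(M) = |9|·170.4 = 1533.6.
IQR(T) = |2|·1533.6 = 3067.2.

IQR(T) = 3067.2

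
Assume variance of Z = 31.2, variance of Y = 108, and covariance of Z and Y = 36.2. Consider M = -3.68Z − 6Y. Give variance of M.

variance of M = 5909.11488

variance of M = a²·variance of Z + b²·variance of Y + 2ab·covariance of Z and Y with a = -3.68, b = -6.
= (-3.68)²·31.2 + (-6)²·108 + 2·(-3.68)·(-6)·36.2
= 422.52288 + 3888 + 1598.592 = 5909.11488.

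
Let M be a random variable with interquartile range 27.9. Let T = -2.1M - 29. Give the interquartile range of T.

IQR(T) = 58.59

Under T = aM + b, IQR(T) = |a|·IQR(M) = |-2.1|·27.9 = 58.59 (shifts cancel; spread scales by |a|).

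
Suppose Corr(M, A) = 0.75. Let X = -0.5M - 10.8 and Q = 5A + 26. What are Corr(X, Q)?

Linear rescalings preserve |correlation|; the slopes -0.5 and 5 have opposite signs, so the correlation flips sign: Corr(X, Q) = −Corr(M, A) = -0.75.

Corr(X, Q) = -0.75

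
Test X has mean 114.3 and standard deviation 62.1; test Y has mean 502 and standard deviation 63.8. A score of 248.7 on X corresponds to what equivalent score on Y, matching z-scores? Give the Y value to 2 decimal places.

z = (248.7 − 114.3)/62.1 ≈ 2.1643.
Y = 502 + z·63.8 = 502 + (248.7 − 114.3)·63.8/62.1 ≈ 640.08.

Y = 640.08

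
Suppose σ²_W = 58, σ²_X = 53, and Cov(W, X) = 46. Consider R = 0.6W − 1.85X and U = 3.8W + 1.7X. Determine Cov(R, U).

Cov(R, U) = -310.905

By bilinearity, Cov(R, U) = ac·σ²_W + bd·σ²_X + (ad+bc)·Cov(W, X), with a=0.6, b=-1.85, c=3.8, d=1.7.
ac·σ²_W = 0.6·3.8·58 = 132.24
bd·σ²_X = (-1.85)·1.7·53 = -166.685
(ad+bc)·Cov(W, X) = (-6.01)·46 = -276.46
Cov(R, U) = 132.24 + (-166.685) + (-276.46) = -310.905.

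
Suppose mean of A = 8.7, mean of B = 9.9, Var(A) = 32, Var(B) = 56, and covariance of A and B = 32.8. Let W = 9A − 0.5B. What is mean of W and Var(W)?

mean of W = 9·mean of A + (-0.5)·mean of B = 9·8.7 + (-0.5)·9.9 = 73.35.
Var(W) = a²·Var(A) + b²·Var(B) + 2ab·covariance of A and B with a = 9, b = -0.5.
= 9²·32 + (-0.5)²·56 + 2·9·(-0.5)·32.8
= 2592 + 14 + (-295.2) = 2310.8.

mean of W = 73.35, Var(W) = 2310.8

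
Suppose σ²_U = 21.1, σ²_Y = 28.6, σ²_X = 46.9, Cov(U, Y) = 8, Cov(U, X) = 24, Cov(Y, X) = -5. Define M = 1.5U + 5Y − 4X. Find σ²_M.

σ²_M = a²·σ²_U + b²·σ²_Y + c²·σ²_X + 2ab·Cov(U, Y) + 2ac·Cov(U, X) + 2bc·Cov(Y, X), with a = 1.5, b = 5, c = -4.
= 47.475 + 715 + 750.4 + 120 + (-288) + 200
= 1544.875.

σ²_M = 1544.875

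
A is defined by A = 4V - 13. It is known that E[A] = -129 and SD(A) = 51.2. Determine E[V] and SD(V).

E[V] = -29, SD(V) = 12.8

From A = 4V - 13: E[A] = a·E[V] + b, so E[V] = (E[A] − b)/a = (-129 − (-13))/4 = -29.
SD(A) = |a|·SD(V), so SD(V) = 51.2/|4| = 12.8.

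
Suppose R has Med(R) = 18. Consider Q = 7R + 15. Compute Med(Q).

Med(Q) = 141

A linear map preserves order up to sign, so Med(Q) = a·Med(R) + b = 7·18 + 15 = 141.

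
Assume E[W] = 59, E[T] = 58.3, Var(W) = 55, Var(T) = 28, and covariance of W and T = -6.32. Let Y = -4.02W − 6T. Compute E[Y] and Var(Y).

E[Y] = -586.98, Var(Y) = 1591.9452

E[Y] = (-4.02)·E[W] + (-6)·E[T] = (-4.02)·59 + (-6)·58.3 = -586.98.
Var(Y) = a²·Var(W) + b²·Var(T) + 2ab·covariance of W and T with a = -4.02, b = -6.
= (-4.02)²·55 + (-6)²·28 + 2·(-4.02)·(-6)·(-6.32)
= 888.822 + 1008 + (-304.8768) = 1591.9452.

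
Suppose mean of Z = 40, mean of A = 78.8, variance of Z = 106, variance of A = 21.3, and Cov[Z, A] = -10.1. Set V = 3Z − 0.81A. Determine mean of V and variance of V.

mean of V = 3·mean of Z + (-0.81)·mean of A = 3·40 + (-0.81)·78.8 = 56.172.
variance of V = a²·variance of Z + b²·variance of A + 2ab·Cov[Z, A] with a = 3, b = -0.81.
= 3²·106 + (-0.81)²·21.3 + 2·3·(-0.81)·(-10.1)
= 954 + 13.97493 + 49.086 = 1017.06093.

mean of V = 56.172, variance of V = 1017.06093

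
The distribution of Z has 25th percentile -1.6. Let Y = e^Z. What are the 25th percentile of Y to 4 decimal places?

e^Z is increasing, so P_{25}(Y) = g(P_{25}(Z)) ≈ 0.2019.

25th percentile of Y = 0.2019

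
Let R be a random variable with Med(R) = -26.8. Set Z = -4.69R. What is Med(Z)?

Med(Z) = 125.692

A linear map preserves order up to sign, so Med(Z) = a·Med(R) + b = (-4.69)·(-26.8) = 125.692.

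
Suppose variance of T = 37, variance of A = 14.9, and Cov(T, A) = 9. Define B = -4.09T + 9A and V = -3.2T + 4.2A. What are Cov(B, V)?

Cov(B, V) = 633.674

By bilinearity, Cov(B, V) = ac·variance of T + bd·variance of A + (ad+bc)·Cov(T, A), with a=-4.09, b=9, c=-3.2, d=4.2.
ac·variance of T = (-4.09)·(-3.2)·37 = 484.256
bd·variance of A = 9·4.2·14.9 = 563.22
(ad+bc)·Cov(T, A) = (-45.978)·9 = -413.802
Cov(B, V) = 484.256 + 563.22 + (-413.802) = 633.674.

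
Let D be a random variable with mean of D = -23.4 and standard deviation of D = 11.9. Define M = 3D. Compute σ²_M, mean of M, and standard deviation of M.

σ²_M = 1274.49, mean of M = -70.2, standard deviation of M = 35.7

M = 3D is linear with a = 3, b = 0.
σ²_D = 11.9² = 141.61.
σ²_M = a²·σ²_D = 3²·141.61 = 1274.49.
mean of M = a·mean of D + b = 3·(-23.4) = -70.2.
standard deviation of M = |a|·standard deviation of D = |3|·11.9 = 35.7.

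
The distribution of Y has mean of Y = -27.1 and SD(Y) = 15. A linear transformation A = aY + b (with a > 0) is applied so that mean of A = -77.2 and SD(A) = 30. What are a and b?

SD(A) = a·SD(Y) (a > 0), so a = 30/15 = 2.
mean of A = a·mean of Y + b, so b = -77.2 − 2·(-27.1) = -23.

a = 2, b = -23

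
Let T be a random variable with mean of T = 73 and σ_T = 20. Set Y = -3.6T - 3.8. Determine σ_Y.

σ_Y = 72

Y = -3.6T - 3.8 is linear with a = -3.6, b = -3.8.
σ_Y = |a|·σ_T = |-3.6|·20 = 72.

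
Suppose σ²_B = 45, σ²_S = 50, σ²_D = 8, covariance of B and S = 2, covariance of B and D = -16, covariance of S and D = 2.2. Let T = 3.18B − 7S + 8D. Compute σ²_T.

σ²_T = a²·σ²_B + b²·σ²_S + c²·σ²_D + 2ab·covariance of B and S + 2ac·covariance of B and D + 2bc·covariance of S and D, with a = 3.18, b = -7, c = 8.
= 455.058 + 2450 + 512 + (-89.04) + (-814.08) + (-246.4)
= 2267.538.

σ²_T = 2267.538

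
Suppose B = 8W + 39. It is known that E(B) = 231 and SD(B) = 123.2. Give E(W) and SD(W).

From B = 8W + 39: E(B) = a·E(W) + b, so E(W) = (E(B) − b)/a = (231 − 39)/8 = 24.
SD(B) = |a|·SD(W), so SD(W) = 123.2/|8| = 15.4.

E(W) = 24, SD(W) = 15.4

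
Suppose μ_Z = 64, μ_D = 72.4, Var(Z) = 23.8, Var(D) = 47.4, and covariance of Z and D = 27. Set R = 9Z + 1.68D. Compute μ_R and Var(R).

μ_R = 697.632, Var(R) = 2878.06176

μ_R = 9·μ_Z + 1.68·μ_D = 9·64 + 1.68·72.4 = 697.632.
Var(R) = a²·Var(Z) + b²·Var(D) + 2ab·covariance of Z and D with a = 9, b = 1.68.
= 9²·23.8 + 1.68²·47.4 + 2·9·1.68·27
= 1927.8 + 133.78176 + 816.48 = 2878.06176.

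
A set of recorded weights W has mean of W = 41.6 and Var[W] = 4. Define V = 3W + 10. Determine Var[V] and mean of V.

V = 3W + 10 is linear with a = 3, b = 10.
Var[V] = a²·Var[W] = 3²·4 = 36 (the additive constant 10 does not affect variance).
mean of V = a·mean of W + b = 3·41.6 + 10 = 134.8.

Var[V] = 36, mean of V = 134.8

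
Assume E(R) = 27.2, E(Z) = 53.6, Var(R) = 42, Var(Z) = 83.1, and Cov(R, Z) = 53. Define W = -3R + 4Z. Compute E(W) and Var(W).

E(W) = 132.8, Var(W) = 435.6

E(W) = (-3)·E(R) + 4·E(Z) = (-3)·27.2 + 4·53.6 = 132.8.
Var(W) = a²·Var(R) + b²·Var(Z) + 2ab·Cov(R, Z) with a = -3, b = 4.
= (-3)²·42 + 4²·83.1 + 2·(-3)·4·53
= 378 + 1329.6 + (-1272) = 435.6.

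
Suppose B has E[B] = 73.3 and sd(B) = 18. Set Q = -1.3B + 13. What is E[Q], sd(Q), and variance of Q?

E[Q] = -82.29, sd(Q) = 23.4, variance of Q = 547.56

Q = -1.3B + 13 is linear with a = -1.3, b = 13.
E[Q] = a·E[B] + b = (-1.3)·73.3 + 13 = -82.29.
sd(Q) = |a|·sd(B) = |-1.3|·18 = 23.4.
variance of B = 18² = 324.
variance of Q = a²·variance of B = (-1.3)²·324 = 547.56 (the additive constant 13 does not affect variance).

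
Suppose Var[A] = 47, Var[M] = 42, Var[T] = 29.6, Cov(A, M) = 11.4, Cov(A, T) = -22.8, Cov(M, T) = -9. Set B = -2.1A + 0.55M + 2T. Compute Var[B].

Var[B] = 483.761

Var[B] = a²·Var[A] + b²·Var[M] + c²·Var[T] + 2ab·Cov(A, M) + 2ac·Cov(A, T) + 2bc·Cov(M, T), with a = -2.1, b = 0.55, c = 2.
= 207.27 + 12.705 + 118.4 + (-26.334) + 191.52 + (-19.8)
= 483.761.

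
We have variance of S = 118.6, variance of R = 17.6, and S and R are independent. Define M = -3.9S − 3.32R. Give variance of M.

variance of M = 1997.90024

variance of M = a²·variance of S + b²·variance of R + 2ab·Cov[S, R] with a = -3.9, b = -3.32.
Independence gives Cov[S, R] = 0.
= (-3.9)²·118.6 + (-3.32)²·17.6 + 2·(-3.9)·(-3.32)·0
= 1803.906 + 193.99424 + 0 = 1997.90024.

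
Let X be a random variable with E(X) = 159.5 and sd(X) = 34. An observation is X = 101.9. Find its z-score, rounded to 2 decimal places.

z = (X − E(X)) / sd(X) = (101.9 − 159.5) / 34 ≈ -1.69.

z = -1.69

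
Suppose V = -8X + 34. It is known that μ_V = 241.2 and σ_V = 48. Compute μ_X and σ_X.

μ_X = -25.9, σ_X = 6

From V = -8X + 34: μ_V = a·μ_X + b, so μ_X = (μ_V − b)/a = (241.2 − 34)/(-8) = -25.9.
σ_V = |a|·σ_X, so σ_X = 48/|-8| = 6.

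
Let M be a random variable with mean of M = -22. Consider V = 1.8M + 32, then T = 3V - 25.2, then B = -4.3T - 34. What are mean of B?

mean of B = 172.4

mean of V = 1.8·(-22) + 32 = -7.6.
mean of T = 3·(-7.6) + (-25.2) = -48.
mean of B = (-4.3)·(-48) + (-34) = 172.4.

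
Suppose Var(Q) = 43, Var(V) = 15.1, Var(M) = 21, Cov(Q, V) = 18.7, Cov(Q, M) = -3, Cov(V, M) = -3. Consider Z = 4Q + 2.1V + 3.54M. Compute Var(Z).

Var(Z) = a²·Var(Q) + b²·Var(V) + c²·Var(M) + 2ab·Cov(Q, V) + 2ac·Cov(Q, M) + 2bc·Cov(V, M), with a = 4, b = 2.1, c = 3.54.
= 688 + 66.591 + 263.1636 + 314.16 + (-84.96) + (-44.604)
= 1202.3506.

Var(Z) = 1202.3506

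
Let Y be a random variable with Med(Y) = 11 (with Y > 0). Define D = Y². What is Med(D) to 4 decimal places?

Y² is monotone on this domain, so Med(D) = square(11) = 121.

Med(D) = 121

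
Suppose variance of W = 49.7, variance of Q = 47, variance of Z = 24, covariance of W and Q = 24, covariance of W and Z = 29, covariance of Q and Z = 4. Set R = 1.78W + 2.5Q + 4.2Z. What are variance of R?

variance of R = a²·variance of W + b²·variance of Q + c²·variance of Z + 2ab·covariance of W and Q + 2ac·covariance of W and Z + 2bc·covariance of Q and Z, with a = 1.78, b = 2.5, c = 4.2.
= 157.46948 + 293.75 + 423.36 + 213.6 + 433.608 + 84
= 1605.78748.

variance of R = 1605.78748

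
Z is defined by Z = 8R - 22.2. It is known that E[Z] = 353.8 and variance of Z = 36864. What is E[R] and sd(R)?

From Z = 8R - 22.2: E[Z] = a·E[R] + b, so E[R] = (E[Z] − b)/a = (353.8 − (-22.2))/8 = 47.
sd(Z) = √36864 = 192.
sd(Z) = |a|·sd(R), so sd(R) = 192/|8| = 24.

E[R] = 47, sd(R) = 24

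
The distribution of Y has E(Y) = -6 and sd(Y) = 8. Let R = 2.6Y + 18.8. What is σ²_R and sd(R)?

R = 2.6Y + 18.8 is linear with a = 2.6, b = 18.8.
σ²_Y = 8² = 64.
σ²_R = a²·σ²_Y = 2.6²·64 = 432.64 (the additive constant 18.8 does not affect variance).
sd(R) = |a|·sd(Y) = |2.6|·8 = 20.8.

σ²_R = 432.64, sd(R) = 20.8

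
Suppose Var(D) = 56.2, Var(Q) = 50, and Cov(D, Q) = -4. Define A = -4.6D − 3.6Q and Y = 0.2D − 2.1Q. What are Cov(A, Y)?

Cov(A, Y) = 290.536

By bilinearity, Cov(A, Y) = ac·Var(D) + bd·Var(Q) + (ad+bc)·Cov(D, Q), with a=-4.6, b=-3.6, c=0.2, d=-2.1.
ac·Var(D) = (-4.6)·0.2·56.2 = -51.704
bd·Var(Q) = (-3.6)·(-2.1)·50 = 378
(ad+bc)·Cov(D, Q) = (8.94)·(-4) = -35.76
Cov(A, Y) = -51.704 + 378 + (-35.76) = 290.536.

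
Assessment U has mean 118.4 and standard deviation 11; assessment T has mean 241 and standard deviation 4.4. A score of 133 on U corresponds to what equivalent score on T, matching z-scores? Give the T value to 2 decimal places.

T = 246.84

z = (133 − 118.4)/11 ≈ 1.3273.
T = 241 + z·4.4 = 241 + (133 − 118.4)·4.4/11 = 246.84.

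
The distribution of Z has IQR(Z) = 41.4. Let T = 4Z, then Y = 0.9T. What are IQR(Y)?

IQR(Y) = 149.04

IQR(T) = |4|·41.4 = 165.6.
IQR(Y) = |0.9|·165.6 = 149.04.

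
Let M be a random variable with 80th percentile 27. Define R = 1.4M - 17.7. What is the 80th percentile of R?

80th percentile of R = 20.1

Since a = 1.4 > 0 the transformation is increasing, so the 80th percentile of R = a·(P_{80} of M) + b = 1.4·27 + (-17.7) = 20.1.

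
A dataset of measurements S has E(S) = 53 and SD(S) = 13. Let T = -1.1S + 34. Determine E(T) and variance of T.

T = -1.1S + 34 is linear with a = -1.1, b = 34.
E(T) = a·E(S) + b = (-1.1)·53 + 34 = -24.3.
variance of S = 13² = 169.
variance of T = a²·variance of S = (-1.1)²·169 = 204.49 (the additive constant 34 does not affect variance).

E(T) = -24.3, variance of T = 204.49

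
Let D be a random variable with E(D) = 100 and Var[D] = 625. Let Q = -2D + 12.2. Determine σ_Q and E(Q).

Q = -2D + 12.2 is linear with a = -2, b = 12.2.
σ_D = √625 = 25.
σ_Q = |a|·σ_D = |-2|·25 = 50.
E(Q) = a·E(D) + b = (-2)·100 + 12.2 = -187.8.

σ_Q = 50, E(Q) = -187.8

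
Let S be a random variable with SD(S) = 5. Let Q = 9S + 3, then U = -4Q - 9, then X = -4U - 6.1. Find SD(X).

SD(Q) = |9|·5 = 45.
SD(U) = |-4|·45 = 180.
SD(X) = |-4|·180 = 720.

SD(X) = 720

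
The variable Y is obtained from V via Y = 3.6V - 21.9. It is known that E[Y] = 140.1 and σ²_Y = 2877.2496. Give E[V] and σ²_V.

E[V] = 45, σ²_V = 222.01

From Y = 3.6V - 21.9: E[Y] = a·E[V] + b, so E[V] = (E[Y] − b)/a = (140.1 − (-21.9))/3.6 = 45.
σ²_Y = a²·σ²_V, so σ²_V = 2877.2496/3.6² = 222.01.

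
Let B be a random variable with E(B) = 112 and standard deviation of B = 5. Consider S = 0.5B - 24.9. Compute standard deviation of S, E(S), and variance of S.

standard deviation of S = 2.5, E(S) = 31.1, variance of S = 6.25

S = 0.5B - 24.9 is linear with a = 0.5, b = -24.9.
standard deviation of S = |a|·standard deviation of B = |0.5|·5 = 2.5.
E(S) = a·E(B) + b = 0.5·112 + (-24.9) = 31.1.
variance of B = 5² = 25.
variance of S = a²·variance of B = 0.5²·25 = 6.25 (the additive constant -24.9 does not affect variance).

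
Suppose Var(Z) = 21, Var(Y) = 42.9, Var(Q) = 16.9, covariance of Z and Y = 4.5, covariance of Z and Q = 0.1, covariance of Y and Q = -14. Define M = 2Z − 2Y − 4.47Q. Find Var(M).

Var(M) = a²·Var(Z) + b²·Var(Y) + c²·Var(Q) + 2ab·covariance of Z and Y + 2ac·covariance of Z and Q + 2bc·covariance of Y and Q, with a = 2, b = -2, c = -4.47.
= 84 + 171.6 + 337.67721 + (-36) + (-1.788) + (-250.32)
= 305.16921.

Var(M) = 305.16921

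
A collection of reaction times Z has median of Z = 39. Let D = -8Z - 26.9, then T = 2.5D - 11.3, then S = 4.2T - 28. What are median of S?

median of D = (-8)·39 + (-26.9) = -338.9.
median of T = 2.5·(-338.9) + (-11.3) = -858.55.
median of S = 4.2·(-858.55) + (-28) = -3633.91.

median of S = -3633.91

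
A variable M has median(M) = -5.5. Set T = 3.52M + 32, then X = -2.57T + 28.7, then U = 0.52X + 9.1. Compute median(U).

median(U) = 7.131904

median(T) = 3.52·(-5.5) + 32 = 12.64.
median(X) = (-2.57)·12.64 + 28.7 = -3.7848.
median(U) = 0.52·(-3.7848) + 9.1 = 7.131904.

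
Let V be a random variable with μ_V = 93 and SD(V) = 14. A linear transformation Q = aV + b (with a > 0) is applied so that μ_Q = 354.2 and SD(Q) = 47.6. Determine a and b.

SD(Q) = a·SD(V) (a > 0), so a = 47.6/14 = 3.4.
μ_Q = a·μ_V + b, so b = 354.2 − 3.4·93 = 38.

a = 3.4, b = 38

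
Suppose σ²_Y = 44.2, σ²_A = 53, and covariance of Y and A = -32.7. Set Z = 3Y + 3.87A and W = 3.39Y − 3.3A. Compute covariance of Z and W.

By bilinearity, covariance of Z and W = ac·σ²_Y + bd·σ²_A + (ad+bc)·covariance of Y and A, with a=3, b=3.87, c=3.39, d=-3.3.
ac·σ²_Y = 3·3.39·44.2 = 449.514
bd·σ²_A = 3.87·(-3.3)·53 = -676.863
(ad+bc)·covariance of Y and A = (3.2193)·(-32.7) = -105.27111
covariance of Z and W = 449.514 + (-676.863) + (-105.27111) = -332.62011.

covariance of Z and W = -332.62011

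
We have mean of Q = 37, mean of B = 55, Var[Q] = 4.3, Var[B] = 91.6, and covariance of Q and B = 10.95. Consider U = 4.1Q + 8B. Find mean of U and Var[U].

mean of U = 4.1·mean of Q + 8·mean of B = 4.1·37 + 8·55 = 591.7.
Var[U] = a²·Var[Q] + b²·Var[B] + 2ab·covariance of Q and B with a = 4.1, b = 8.
= 4.1²·4.3 + 8²·91.6 + 2·4.1·8·10.95
= 72.283 + 5862.4 + 718.32 = 6653.003.

mean of U = 591.7, Var[U] = 6653.003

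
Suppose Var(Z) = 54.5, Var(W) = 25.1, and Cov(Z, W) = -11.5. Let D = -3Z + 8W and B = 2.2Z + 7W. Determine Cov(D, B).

By bilinearity, Cov(D, B) = ac·Var(Z) + bd·Var(W) + (ad+bc)·Cov(Z, W), with a=-3, b=8, c=2.2, d=7.
ac·Var(Z) = (-3)·2.2·54.5 = -359.7
bd·Var(W) = 8·7·25.1 = 1405.6
(ad+bc)·Cov(Z, W) = (-3.4)·(-11.5) = 39.1
Cov(D, B) = -359.7 + 1405.6 + 39.1 = 1085.

Cov(D, B) = 1085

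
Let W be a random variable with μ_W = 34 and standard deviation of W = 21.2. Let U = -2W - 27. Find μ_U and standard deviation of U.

μ_U = -95, standard deviation of U = 42.4

U = -2W - 27 is linear with a = -2, b = -27.
μ_U = a·μ_W + b = (-2)·34 + (-27) = -95.
standard deviation of U = |a|·standard deviation of W = |-2|·21.2 = 42.4.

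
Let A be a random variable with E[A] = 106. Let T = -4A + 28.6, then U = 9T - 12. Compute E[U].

E[T] = (-4)·106 + 28.6 = -395.4.
E[U] = 9·(-395.4) + (-12) = -3570.6.

E[U] = -3570.6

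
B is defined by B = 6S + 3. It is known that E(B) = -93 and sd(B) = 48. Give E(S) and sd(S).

E(S) = -16, sd(S) = 8

From B = 6S + 3: E(B) = a·E(S) + b, so E(S) = (E(B) − b)/a = (-93 − 3)/6 = -16.
sd(B) = |a|·sd(S), so sd(S) = 48/|6| = 8.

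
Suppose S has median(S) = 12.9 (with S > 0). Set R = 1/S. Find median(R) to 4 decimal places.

median(R) = 0.0775

1/S is monotone on this domain, so median(R) = 1/(12.9) ≈ 0.0775.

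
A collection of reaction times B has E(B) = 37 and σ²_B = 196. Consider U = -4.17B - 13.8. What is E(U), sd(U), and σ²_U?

E(U) = -168.09, sd(U) = 58.38, σ²_U = 3408.2244

U = -4.17B - 13.8 is linear with a = -4.17, b = -13.8.
E(U) = a·E(B) + b = (-4.17)·37 + (-13.8) = -168.09.
sd(B) = √196 = 14.
sd(U) = |a|·sd(B) = |-4.17|·14 = 58.38.
σ²_U = a²·σ²_B = (-4.17)²·196 = 3408.2244 (the additive constant -13.8 does not affect variance).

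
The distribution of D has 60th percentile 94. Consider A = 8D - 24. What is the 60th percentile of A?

60th percentile of A = 728

Since a = 8 > 0 the transformation is increasing, so the 60th percentile of A = a·(P_{60} of D) + b = 8·94 + (-24) = 728.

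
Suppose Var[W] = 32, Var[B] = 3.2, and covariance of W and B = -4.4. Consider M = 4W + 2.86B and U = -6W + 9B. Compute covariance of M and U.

By bilinearity, covariance of M and U = ac·Var[W] + bd·Var[B] + (ad+bc)·covariance of W and B, with a=4, b=2.86, c=-6, d=9.
ac·Var[W] = 4·(-6)·32 = -768
bd·Var[B] = 2.86·9·3.2 = 82.368
(ad+bc)·covariance of W and B = (18.84)·(-4.4) = -82.896
covariance of M and U = -768 + 82.368 + (-82.896) = -768.528.

covariance of M and U = -768.528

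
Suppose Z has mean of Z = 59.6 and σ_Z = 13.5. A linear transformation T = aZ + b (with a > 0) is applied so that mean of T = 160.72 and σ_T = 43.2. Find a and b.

a = 3.2, b = -30

σ_T = a·σ_Z (a > 0), so a = 43.2/13.5 = 3.2.
mean of T = a·mean of Z + b, so b = 160.72 − 3.2·59.6 = -30.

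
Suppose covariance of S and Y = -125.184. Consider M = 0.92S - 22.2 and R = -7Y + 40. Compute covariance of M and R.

covariance of M and R = a·c·covariance of S and Y = 0.92·(-7)·(-125.184) = 806.18496. Additive constants drop out.

covariance of M and R = 806.18496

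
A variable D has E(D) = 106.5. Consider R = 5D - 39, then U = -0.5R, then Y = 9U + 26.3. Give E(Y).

E(R) = 5·106.5 + (-39) = 493.5.
E(U) = (-0.5)·493.5 = -246.75.
E(Y) = 9·(-246.75) + 26.3 = -2194.45.

E(Y) = -2194.45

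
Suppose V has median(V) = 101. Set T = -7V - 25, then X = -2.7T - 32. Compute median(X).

median(T) = (-7)·101 + (-25) = -732.
median(X) = (-2.7)·(-732) + (-32) = 1944.4.

median(X) = 1944.4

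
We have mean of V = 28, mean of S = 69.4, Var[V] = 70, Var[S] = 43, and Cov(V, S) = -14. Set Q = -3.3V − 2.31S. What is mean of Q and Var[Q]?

mean of Q = (-3.3)·mean of V + (-2.31)·mean of S = (-3.3)·28 + (-2.31)·69.4 = -252.714.
Var[Q] = a²·Var[V] + b²·Var[S] + 2ab·Cov(V, S) with a = -3.3, b = -2.31.
= (-3.3)²·70 + (-2.31)²·43 + 2·(-3.3)·(-2.31)·(-14)
= 762.3 + 229.4523 + (-213.444) = 778.3083.

mean of Q = -252.714, Var[Q] = 778.3083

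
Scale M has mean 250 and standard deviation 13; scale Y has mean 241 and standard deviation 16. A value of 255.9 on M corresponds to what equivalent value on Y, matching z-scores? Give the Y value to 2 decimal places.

z = (255.9 − 250)/13 ≈ 0.4538.
Y = 241 + z·16 = 241 + (255.9 − 250)·16/13 ≈ 248.26.

Y = 248.26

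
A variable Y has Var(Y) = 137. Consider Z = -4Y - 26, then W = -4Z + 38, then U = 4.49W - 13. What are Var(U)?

Var(U) = 707055.0272

Var(Z) = (-4)²·137 = 2192.
Var(W) = (-4)²·2192 = 35072.
Var(U) = 4.49²·35072 = 707055.0272.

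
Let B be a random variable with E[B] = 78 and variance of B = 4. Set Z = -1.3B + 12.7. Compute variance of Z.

variance of Z = 6.76

Z = -1.3B + 12.7 is linear with a = -1.3, b = 12.7.
variance of Z = a²·variance of B = (-1.3)²·4 = 6.76 (the additive constant 12.7 does not affect variance).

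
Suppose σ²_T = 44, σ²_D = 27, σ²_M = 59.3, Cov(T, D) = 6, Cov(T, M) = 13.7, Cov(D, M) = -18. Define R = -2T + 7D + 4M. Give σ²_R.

σ²_R = a²·σ²_T + b²·σ²_D + c²·σ²_M + 2ab·Cov(T, D) + 2ac·Cov(T, M) + 2bc·Cov(D, M), with a = -2, b = 7, c = 4.
= 176 + 1323 + 948.8 + (-168) + (-219.2) + (-1008)
= 1052.6.

σ²_R = 1052.6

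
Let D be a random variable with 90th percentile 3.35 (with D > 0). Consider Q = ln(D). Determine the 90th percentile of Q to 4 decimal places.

ln(D) is increasing, so P_{90}(Q) = g(P_{90}(D)) ≈ 1.209.

90th percentile of Q = 1.209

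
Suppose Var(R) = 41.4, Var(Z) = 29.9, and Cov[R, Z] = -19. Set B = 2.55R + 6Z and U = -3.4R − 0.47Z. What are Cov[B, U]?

By bilinearity, Cov[B, U] = ac·Var(R) + bd·Var(Z) + (ad+bc)·Cov[R, Z], with a=2.55, b=6, c=-3.4, d=-0.47.
ac·Var(R) = 2.55·(-3.4)·41.4 = -358.938
bd·Var(Z) = 6·(-0.47)·29.9 = -84.318
(ad+bc)·Cov[R, Z] = (-21.5985)·(-19) = 410.3715
Cov[B, U] = -358.938 + (-84.318) + 410.3715 = -32.8845.

Cov[B, U] = -32.8845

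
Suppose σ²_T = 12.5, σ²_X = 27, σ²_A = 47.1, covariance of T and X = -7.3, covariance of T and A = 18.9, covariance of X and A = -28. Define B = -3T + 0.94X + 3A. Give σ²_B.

σ²_B = 103.3092

σ²_B = a²·σ²_T + b²·σ²_X + c²·σ²_A + 2ab·covariance of T and X + 2ac·covariance of T and A + 2bc·covariance of X and A, with a = -3, b = 0.94, c = 3.
= 112.5 + 23.8572 + 423.9 + 41.172 + (-340.2) + (-157.92)
= 103.3092.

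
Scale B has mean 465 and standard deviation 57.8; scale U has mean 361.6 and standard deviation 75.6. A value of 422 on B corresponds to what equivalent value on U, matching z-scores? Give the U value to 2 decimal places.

z = (422 − 465)/57.8 ≈ -0.7439.
U = 361.6 + z·75.6 = 361.6 + (422 − 465)·75.6/57.8 ≈ 305.36.

U = 305.36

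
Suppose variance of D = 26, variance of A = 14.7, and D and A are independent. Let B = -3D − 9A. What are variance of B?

variance of B = 1424.7

variance of B = a²·variance of D + b²·variance of A + 2ab·Cov[D, A] with a = -3, b = -9.
Independence gives Cov[D, A] = 0.
= (-3)²·26 + (-9)²·14.7 + 2·(-3)·(-9)·0
= 234 + 1190.7 + 0 = 1424.7.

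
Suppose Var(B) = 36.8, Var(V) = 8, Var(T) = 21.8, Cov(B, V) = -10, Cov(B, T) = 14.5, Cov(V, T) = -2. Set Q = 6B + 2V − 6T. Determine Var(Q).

Var(Q) = a²·Var(B) + b²·Var(V) + c²·Var(T) + 2ab·Cov(B, V) + 2ac·Cov(B, T) + 2bc·Cov(V, T), with a = 6, b = 2, c = -6.
= 1324.8 + 32 + 784.8 + (-240) + (-1044) + 48
= 905.6.

Var(Q) = 905.6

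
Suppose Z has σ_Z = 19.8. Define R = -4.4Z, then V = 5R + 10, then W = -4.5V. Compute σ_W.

σ_W = 1960.2

σ_R = |-4.4|·19.8 = 87.12.
σ_V = |5|·87.12 = 435.6.
σ_W = |-4.5|·435.6 = 1960.2.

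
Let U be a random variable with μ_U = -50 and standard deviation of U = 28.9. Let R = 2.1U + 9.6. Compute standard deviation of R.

standard deviation of R = 60.69

R = 2.1U + 9.6 is linear with a = 2.1, b = 9.6.
standard deviation of R = |a|·standard deviation of U = |2.1|·28.9 = 60.69.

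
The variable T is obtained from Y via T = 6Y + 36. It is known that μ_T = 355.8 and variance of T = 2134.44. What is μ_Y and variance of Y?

From T = 6Y + 36: μ_T = a·μ_Y + b, so μ_Y = (μ_T − b)/a = (355.8 − 36)/6 = 53.3.
variance of T = a²·variance of Y, so variance of Y = 2134.44/6² = 59.29.

μ_Y = 53.3, variance of Y = 59.29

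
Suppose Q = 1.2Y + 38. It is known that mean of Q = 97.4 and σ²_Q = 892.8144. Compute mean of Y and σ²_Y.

From Q = 1.2Y + 38: mean of Q = a·mean of Y + b, so mean of Y = (mean of Q − b)/a = (97.4 − 38)/1.2 = 49.5.
σ²_Q = a²·σ²_Y, so σ²_Y = 892.8144/1.2² = 620.01.

mean of Y = 49.5, σ²_Y = 620.01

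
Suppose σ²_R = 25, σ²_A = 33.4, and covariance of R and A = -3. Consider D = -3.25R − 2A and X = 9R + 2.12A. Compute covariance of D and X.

By bilinearity, covariance of D and X = ac·σ²_R + bd·σ²_A + (ad+bc)·covariance of R and A, with a=-3.25, b=-2, c=9, d=2.12.
ac·σ²_R = (-3.25)·9·25 = -731.25
bd·σ²_A = (-2)·2.12·33.4 = -141.616
(ad+bc)·covariance of R and A = (-24.89)·(-3) = 74.67
covariance of D and X = -731.25 + (-141.616) + 74.67 = -798.196.

covariance of D and X = -798.196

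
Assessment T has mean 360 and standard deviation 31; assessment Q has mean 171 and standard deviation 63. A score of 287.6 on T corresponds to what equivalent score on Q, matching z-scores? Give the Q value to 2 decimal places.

Q = 23.86

z = (287.6 − 360)/31 ≈ -2.3355.
Q = 171 + z·63 = 171 + (287.6 − 360)·63/31 ≈ 23.86.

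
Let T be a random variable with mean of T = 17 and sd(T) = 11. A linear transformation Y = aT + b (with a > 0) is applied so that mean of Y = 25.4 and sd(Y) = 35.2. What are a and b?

sd(Y) = a·sd(T) (a > 0), so a = 35.2/11 = 3.2.
mean of Y = a·mean of T + b, so b = 25.4 − 3.2·17 = -29.

a = 3.2, b = -29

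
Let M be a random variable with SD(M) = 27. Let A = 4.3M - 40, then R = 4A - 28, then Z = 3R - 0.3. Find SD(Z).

SD(Z) = 1393.2

SD(A) = |4.3|·27 = 116.1.
SD(R) = |4|·116.1 = 464.4.
SD(Z) = |3|·464.4 = 1393.2.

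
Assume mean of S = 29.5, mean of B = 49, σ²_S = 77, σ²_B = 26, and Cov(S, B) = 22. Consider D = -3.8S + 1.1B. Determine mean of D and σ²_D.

mean of D = -58.2, σ²_D = 959.42

mean of D = (-3.8)·mean of S + 1.1·mean of B = (-3.8)·29.5 + 1.1·49 = -58.2.
σ²_D = a²·σ²_S + b²·σ²_B + 2ab·Cov(S, B) with a = -3.8, b = 1.1.
= (-3.8)²·77 + 1.1²·26 + 2·(-3.8)·1.1·22
= 1111.88 + 31.46 + (-183.92) = 959.42.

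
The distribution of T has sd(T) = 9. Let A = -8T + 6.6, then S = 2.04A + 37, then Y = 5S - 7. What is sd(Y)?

sd(A) = |-8|·9 = 72.
sd(S) = |2.04|·72 = 146.88.
sd(Y) = |5|·146.88 = 734.4.

sd(Y) = 734.4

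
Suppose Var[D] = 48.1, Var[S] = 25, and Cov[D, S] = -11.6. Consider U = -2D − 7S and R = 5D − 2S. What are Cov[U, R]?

Cov[U, R] = 228.6

By bilinearity, Cov[U, R] = ac·Var[D] + bd·Var[S] + (ad+bc)·Cov[D, S], with a=-2, b=-7, c=5, d=-2.
ac·Var[D] = (-2)·5·48.1 = -481
bd·Var[S] = (-7)·(-2)·25 = 350
(ad+bc)·Cov[D, S] = (-31)·(-11.6) = 359.6
Cov[U, R] = -481 + 350 + 359.6 = 228.6.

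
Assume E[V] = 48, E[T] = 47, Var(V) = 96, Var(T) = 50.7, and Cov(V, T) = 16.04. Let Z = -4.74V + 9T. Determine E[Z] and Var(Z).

E[Z] = 195.48, Var(Z) = 4895.0568

E[Z] = (-4.74)·E[V] + 9·E[T] = (-4.74)·48 + 9·47 = 195.48.
Var(Z) = a²·Var(V) + b²·Var(T) + 2ab·Cov(V, T) with a = -4.74, b = 9.
= (-4.74)²·96 + 9²·50.7 + 2·(-4.74)·9·16.04
= 2156.8896 + 4106.7 + (-1368.5328) = 4895.0568.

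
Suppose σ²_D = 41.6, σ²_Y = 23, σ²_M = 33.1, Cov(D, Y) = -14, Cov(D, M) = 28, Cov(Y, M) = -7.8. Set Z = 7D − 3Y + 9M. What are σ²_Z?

σ²_Z = a²·σ²_D + b²·σ²_Y + c²·σ²_M + 2ab·Cov(D, Y) + 2ac·Cov(D, M) + 2bc·Cov(Y, M), with a = 7, b = -3, c = 9.
= 2038.4 + 207 + 2681.1 + 588 + 3528 + 421.2
= 9463.7.

σ²_Z = 9463.7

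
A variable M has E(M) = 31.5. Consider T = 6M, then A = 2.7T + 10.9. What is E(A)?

E(A) = 521.2

E(T) = 6·31.5 = 189.
E(A) = 2.7·189 + 10.9 = 521.2.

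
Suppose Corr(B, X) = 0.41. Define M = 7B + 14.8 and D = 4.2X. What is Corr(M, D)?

Linear rescalings preserve correlation up to sign; here the slopes 7 and 4.2 have the same sign, so Corr(M, D) = Corr(B, X) = 0.41.

Corr(M, D) = 0.41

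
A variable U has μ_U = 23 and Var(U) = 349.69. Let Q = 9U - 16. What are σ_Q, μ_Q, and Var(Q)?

σ_Q = 168.3, μ_Q = 191, Var(Q) = 28324.89

Q = 9U - 16 is linear with a = 9, b = -16.
σ_U = √349.69 = 18.7.
σ_Q = |a|·σ_U = |9|·18.7 = 168.3.
μ_Q = a·μ_U + b = 9·23 + (-16) = 191.
Var(Q) = a²·Var(U) = 9²·349.69 = 28324.89 (the additive constant -16 does not affect variance).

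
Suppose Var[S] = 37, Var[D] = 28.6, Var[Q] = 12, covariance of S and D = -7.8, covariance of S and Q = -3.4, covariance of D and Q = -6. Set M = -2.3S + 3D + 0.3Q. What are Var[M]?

Var[M] = 555.742

Var[M] = a²·Var[S] + b²·Var[D] + c²·Var[Q] + 2ab·covariance of S and D + 2ac·covariance of S and Q + 2bc·covariance of D and Q, with a = -2.3, b = 3, c = 0.3.
= 195.73 + 257.4 + 1.08 + 107.64 + 4.692 + (-10.8)
= 555.742.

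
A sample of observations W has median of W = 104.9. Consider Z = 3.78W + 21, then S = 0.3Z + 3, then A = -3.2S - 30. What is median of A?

median of A = -440.42112

median of Z = 3.78·104.9 + 21 = 417.522.
median of S = 0.3·417.522 + 3 = 128.2566.
median of A = (-3.2)·128.2566 + (-30) = -440.42112.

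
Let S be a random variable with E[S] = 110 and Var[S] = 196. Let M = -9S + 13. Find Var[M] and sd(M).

M = -9S + 13 is linear with a = -9, b = 13.
Var[M] = a²·Var[S] = (-9)²·196 = 15876 (the additive constant 13 does not affect variance).
sd(S) = √196 = 14.
sd(M) = |a|·sd(S) = |-9|·14 = 126.

Var[M] = 15876, sd(M) = 126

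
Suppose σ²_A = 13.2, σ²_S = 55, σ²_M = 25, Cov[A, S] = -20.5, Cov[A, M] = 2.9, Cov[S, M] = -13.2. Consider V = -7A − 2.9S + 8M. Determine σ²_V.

σ²_V = a²·σ²_A + b²·σ²_S + c²·σ²_M + 2ab·Cov[A, S] + 2ac·Cov[A, M] + 2bc·Cov[S, M], with a = -7, b = -2.9, c = 8.
= 646.8 + 462.55 + 1600 + (-832.3) + (-324.8) + 612.48
= 2164.73.

σ²_V = 2164.73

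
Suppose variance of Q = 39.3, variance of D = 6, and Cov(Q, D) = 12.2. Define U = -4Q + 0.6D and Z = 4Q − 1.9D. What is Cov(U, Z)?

Cov(U, Z) = -513.64

By bilinearity, Cov(U, Z) = ac·variance of Q + bd·variance of D + (ad+bc)·Cov(Q, D), with a=-4, b=0.6, c=4, d=-1.9.
ac·variance of Q = (-4)·4·39.3 = -628.8
bd·variance of D = 0.6·(-1.9)·6 = -6.84
(ad+bc)·Cov(Q, D) = (10)·12.2 = 122
Cov(U, Z) = -628.8 + (-6.84) + 122 = -513.64.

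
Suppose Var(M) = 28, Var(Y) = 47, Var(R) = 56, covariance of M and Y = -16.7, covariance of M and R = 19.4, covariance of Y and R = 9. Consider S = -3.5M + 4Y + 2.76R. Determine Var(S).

Var(S) = 1813.0976

Var(S) = a²·Var(M) + b²·Var(Y) + c²·Var(R) + 2ab·covariance of M and Y + 2ac·covariance of M and R + 2bc·covariance of Y and R, with a = -3.5, b = 4, c = 2.76.
= 343 + 752 + 426.5856 + 467.6 + (-374.808) + 198.72
= 1813.0976.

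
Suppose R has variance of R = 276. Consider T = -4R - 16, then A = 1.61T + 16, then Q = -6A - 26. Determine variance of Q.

variance of Q = 412081.6896

variance of T = (-4)²·276 = 4416.
variance of A = 1.61²·4416 = 11446.7136.
variance of Q = (-6)²·11446.7136 = 412081.6896.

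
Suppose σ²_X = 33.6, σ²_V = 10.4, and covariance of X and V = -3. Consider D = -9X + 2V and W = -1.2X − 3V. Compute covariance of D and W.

covariance of D and W = 226.68

By bilinearity, covariance of D and W = ac·σ²_X + bd·σ²_V + (ad+bc)·covariance of X and V, with a=-9, b=2, c=-1.2, d=-3.
ac·σ²_X = (-9)·(-1.2)·33.6 = 362.88
bd·σ²_V = 2·(-3)·10.4 = -62.4
(ad+bc)·covariance of X and V = (24.6)·(-3) = -73.8
covariance of D and W = 362.88 + (-62.4) + (-73.8) = 226.68.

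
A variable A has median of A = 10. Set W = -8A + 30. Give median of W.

A linear map preserves order up to sign, so median of W = a·median of A + b = (-8)·10 + 30 = -50.

median of W = -50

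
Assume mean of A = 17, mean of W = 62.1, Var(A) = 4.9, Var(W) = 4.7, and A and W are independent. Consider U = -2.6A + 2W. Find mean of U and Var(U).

mean of U = (-2.6)·mean of A + 2·mean of W = (-2.6)·17 + 2·62.1 = 80.
Var(U) = a²·Var(A) + b²·Var(W) + 2ab·Cov(A, W) with a = -2.6, b = 2.
Independence gives Cov(A, W) = 0.
= (-2.6)²·4.9 + 2²·4.7 + 2·(-2.6)·2·0
= 33.124 + 18.8 + 0 = 51.924.

mean of U = 80, Var(U) = 51.924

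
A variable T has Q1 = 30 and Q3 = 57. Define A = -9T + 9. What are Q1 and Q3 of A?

Q1(A) = -504, Q3(A) = -261

a = -9 < 0 reverses order: Q1(A) comes from Q3(T), Q3(A) from Q1(T).
Q1(A) = (-9)·57 + 9 = -504; Q3(A) = (-9)·30 + 9 = -261.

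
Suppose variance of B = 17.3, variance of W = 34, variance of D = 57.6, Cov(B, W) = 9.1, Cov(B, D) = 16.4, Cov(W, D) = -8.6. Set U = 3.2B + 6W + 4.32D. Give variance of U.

variance of U = 2833.14944

variance of U = a²·variance of B + b²·variance of W + c²·variance of D + 2ab·Cov(B, W) + 2ac·Cov(B, D) + 2bc·Cov(W, D), with a = 3.2, b = 6, c = 4.32.
= 177.152 + 1224 + 1074.95424 + 349.44 + 453.4272 + (-445.824)
= 2833.14944.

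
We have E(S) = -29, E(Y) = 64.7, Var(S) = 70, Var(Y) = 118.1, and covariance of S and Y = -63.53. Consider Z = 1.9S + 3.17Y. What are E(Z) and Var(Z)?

E(Z) = 149.999, Var(Z) = 674.19271

E(Z) = 1.9·E(S) + 3.17·E(Y) = 1.9·(-29) + 3.17·64.7 = 149.999.
Var(Z) = a²·Var(S) + b²·Var(Y) + 2ab·covariance of S and Y with a = 1.9, b = 3.17.
= 1.9²·70 + 3.17²·118.1 + 2·1.9·3.17·(-63.53)
= 252.7 + 1186.77509 + (-765.28238) = 674.19271.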